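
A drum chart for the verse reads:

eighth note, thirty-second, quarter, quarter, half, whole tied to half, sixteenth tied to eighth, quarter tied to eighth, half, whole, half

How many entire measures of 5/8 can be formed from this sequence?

8

One bar of 5/8 = 20 thirty-second notes.
In thirty-second notes: eighth note = 4; thirty-second = 1; quarter = 8; quarter = 8; half = 16; whole tied to half (whole + half) = 48; sixteenth tied to eighth (sixteenth + eighth) = 6; quarter tied to eighth (quarter + eighth) = 12; half = 16; whole = 32; half = 16.
Total: 4 + 1 + 8 + 8 + 16 + 48 + 6 + 12 + 16 + 32 + 16 = 167.
167 ÷ 20 = 8 complete bars with 7 left over.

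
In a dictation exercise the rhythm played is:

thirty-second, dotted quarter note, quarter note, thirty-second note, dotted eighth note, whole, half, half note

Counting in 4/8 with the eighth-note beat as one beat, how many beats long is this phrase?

One eighth-note beat = 4 thirty-second notes.
Each duration in thirty-second notes: thirty-second = 1; dotted quarter note = 12; quarter note = 8; thirty-second note = 1; dotted eighth note = 6; whole = 32; half = 16; half note = 16.
Total: 1 + 12 + 8 + 1 + 6 + 32 + 16 + 16 = 92.
92 ÷ 4 = 23 beats.

23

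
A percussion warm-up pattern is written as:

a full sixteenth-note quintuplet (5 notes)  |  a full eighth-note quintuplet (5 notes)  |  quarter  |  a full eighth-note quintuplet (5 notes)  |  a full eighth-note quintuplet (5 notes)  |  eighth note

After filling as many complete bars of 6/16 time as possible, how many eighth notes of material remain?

2

One bar of 6/16 = 3 eighth notes.
Express everything in eighth notes: a full sixteenth-note quintuplet (5 notes) (five quintuplet sixteenths span one quarter) = 2; a full eighth-note quintuplet (5 notes) (five quintuplet eighths span one half) = 4; quarter = 2; a full eighth-note quintuplet (5 notes) (five quintuplet eighths span one half) = 4; a full eighth-note quintuplet (5 notes) (five quintuplet eighths span one half) = 4; eighth note = 1.
Altogether 2 + 4 + 2 + 4 + 4 + 1 = 17.
17 ÷ 3 = 5 complete bars with 2 eighth notes remaining.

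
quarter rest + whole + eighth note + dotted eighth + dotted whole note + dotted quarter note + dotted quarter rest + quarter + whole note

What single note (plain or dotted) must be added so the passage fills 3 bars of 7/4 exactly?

3 bars of 7/4 = 84 sixteenth notes.
Working in sixteenth notes: quarter rest = 4; whole = 16; eighth note = 2; dotted eighth = 3; dotted whole note = 24; dotted quarter note = 6; dotted quarter rest = 6; quarter = 4; whole note = 16.
Sum: 4 + 16 + 2 + 3 + 24 + 6 + 6 + 4 + 16 = 81.
Remaining: 84 − 81 = 3 sixteenth notes, which is a dotted eighth note.

dotted eighth note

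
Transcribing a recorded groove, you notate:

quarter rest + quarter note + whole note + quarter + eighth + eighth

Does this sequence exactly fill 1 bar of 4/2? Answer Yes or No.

Yes

One bar of 4/2 = 16 eighth notes.
Working in eighth notes: quarter rest = 2; quarter note = 2; whole note = 8; quarter = 2; eighth = 1; eighth = 1.
Adding: 2 + 2 + 8 + 2 + 1 + 1 = 16.
16 equals 16, so the answer is Yes.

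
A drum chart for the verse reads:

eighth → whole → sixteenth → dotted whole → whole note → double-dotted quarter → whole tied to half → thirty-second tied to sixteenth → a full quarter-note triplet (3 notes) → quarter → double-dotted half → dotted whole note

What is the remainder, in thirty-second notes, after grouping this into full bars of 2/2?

One bar of 2/2 = 32 thirty-second notes.
In thirty-second notes: eighth = 4; whole = 32; sixteenth = 2; dotted whole = 48; whole note = 32; double-dotted quarter = 14; whole tied to half (whole + half) = 48; thirty-second tied to sixteenth (thirty-second + sixteenth) = 3; a full quarter-note triplet (3 notes) (three triplet quarters span one half) = 16; quarter = 8; double-dotted half = 28; dotted whole note = 48.
Total: 4 + 32 + 2 + 48 + 32 + 14 + 48 + 3 + 16 + 8 + 28 + 48 = 283.
283 ÷ 32 = 8 complete bars with 27 thirty-second notes remaining.

27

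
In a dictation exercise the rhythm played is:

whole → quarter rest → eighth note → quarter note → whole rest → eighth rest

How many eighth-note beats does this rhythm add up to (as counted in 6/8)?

22

One eighth-note beat = 2 sixteenth notes.
Each duration in sixteenth notes: whole = 16; quarter rest = 4; eighth note = 2; quarter note = 4; whole rest = 16; eighth rest = 2.
Sum: 16 + 4 + 2 + 4 + 16 + 2 = 44.
44 ÷ 2 = 22 beats.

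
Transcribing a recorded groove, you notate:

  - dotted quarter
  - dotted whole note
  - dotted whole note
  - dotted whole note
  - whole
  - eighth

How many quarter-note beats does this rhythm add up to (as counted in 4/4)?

24

One quarter-note beat = 2 eighth notes.
Convert each value to eighth notes: dotted quarter = 3; dotted whole note = 12; dotted whole note = 12; dotted whole note = 12; whole = 8; eighth = 1.
Adding: 3 + 12 + 12 + 12 + 8 + 1 = 48.
48 ÷ 2 = 24 beats.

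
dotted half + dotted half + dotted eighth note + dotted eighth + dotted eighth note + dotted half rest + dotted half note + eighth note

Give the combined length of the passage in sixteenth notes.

Express everything in sixteenth notes: dotted half = 12; dotted half = 12; dotted eighth note = 3; dotted eighth = 3; dotted eighth note = 3; dotted half rest = 12; dotted half note = 12; eighth note = 2.
Adding: 12 + 12 + 3 + 3 + 3 + 12 + 12 + 2 = 59 sixteenth notes.

59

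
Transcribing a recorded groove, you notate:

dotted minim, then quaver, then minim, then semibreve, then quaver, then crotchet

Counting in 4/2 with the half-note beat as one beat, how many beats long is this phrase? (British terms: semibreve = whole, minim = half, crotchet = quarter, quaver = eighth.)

One half-note beat = 4 eighth notes.
In eighth notes: dotted minim = 6; quaver = 1; minim = 4; semibreve = 8; quaver = 1; crotchet = 2.
Total: 6 + 1 + 4 + 8 + 1 + 2 = 22.
22 ÷ 4 = 5.5 beats.

5.5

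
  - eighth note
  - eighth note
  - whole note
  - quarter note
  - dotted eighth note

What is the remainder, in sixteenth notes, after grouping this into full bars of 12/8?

3

One bar of 12/8 = 24 sixteenth notes.
Each duration in sixteenth notes: eighth note = 2; eighth note = 2; whole note = 16; quarter note = 4; dotted eighth note = 3.
Adding: 2 + 2 + 16 + 4 + 3 = 27.
27 ÷ 24 = 1 complete bar with 3 sixteenth notes remaining.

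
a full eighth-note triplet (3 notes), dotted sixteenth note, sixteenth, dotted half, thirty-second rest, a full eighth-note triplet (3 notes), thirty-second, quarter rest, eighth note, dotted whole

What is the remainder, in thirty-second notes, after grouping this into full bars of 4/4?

11

One bar of 4/4 = 32 thirty-second notes.
Express everything in thirty-second notes: a full eighth-note triplet (3 notes) (three triplet eighths span one quarter) = 8; dotted sixteenth note = 3; sixteenth = 2; dotted half = 24; thirty-second rest = 1; a full eighth-note triplet (3 notes) (three triplet eighths span one quarter) = 8; thirty-second = 1; quarter rest = 8; eighth note = 4; dotted whole = 48.
Adding: 8 + 3 + 2 + 24 + 1 + 8 + 1 + 8 + 4 + 48 = 107.
107 ÷ 32 = 3 complete bars with 11 thirty-second notes remaining.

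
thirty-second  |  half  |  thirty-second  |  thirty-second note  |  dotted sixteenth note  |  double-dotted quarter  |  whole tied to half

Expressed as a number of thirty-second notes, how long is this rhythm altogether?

Convert each value to thirty-second notes: thirty-second = 1; half = 16; thirty-second = 1; thirty-second note = 1; dotted sixteenth note = 3; double-dotted quarter = 14; whole tied to half (whole + half) = 48.
Sum: 1 + 16 + 1 + 1 + 3 + 14 + 48 = 84 thirty-second notes.

84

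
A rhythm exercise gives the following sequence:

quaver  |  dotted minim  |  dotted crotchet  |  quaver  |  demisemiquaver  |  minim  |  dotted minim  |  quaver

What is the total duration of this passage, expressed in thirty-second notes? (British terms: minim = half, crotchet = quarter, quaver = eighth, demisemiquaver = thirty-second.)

Working in thirty-second notes: quaver = 4; dotted minim = 24; dotted crotchet = 12; quaver = 4; demisemiquaver = 1; minim = 16; dotted minim = 24; quaver = 4.
Sum: 4 + 24 + 12 + 4 + 1 + 16 + 24 + 4 = 89 thirty-second notes.

89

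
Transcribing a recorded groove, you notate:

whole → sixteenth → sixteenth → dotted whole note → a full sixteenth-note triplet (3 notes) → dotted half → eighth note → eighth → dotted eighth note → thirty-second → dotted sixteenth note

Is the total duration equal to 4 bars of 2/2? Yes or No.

One bar of 2/2 = 32 thirty-second notes, so 4 bars = 128.
Convert each value to thirty-second notes: whole = 32; sixteenth = 2; sixteenth = 2; dotted whole note = 48; a full sixteenth-note triplet (3 notes) (three triplet sixteenths span one eighth) = 4; dotted half = 24; eighth note = 4; eighth = 4; dotted eighth note = 6; thirty-second = 1; dotted sixteenth note = 3.
Altogether 32 + 2 + 2 + 48 + 4 + 24 + 4 + 4 + 6 + 1 + 3 = 130.
130 exceeds 128, so the answer is No.

No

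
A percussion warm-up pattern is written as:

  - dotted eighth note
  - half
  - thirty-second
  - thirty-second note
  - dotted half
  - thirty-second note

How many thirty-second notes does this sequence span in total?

49

In thirty-second notes: dotted eighth note = 6; half = 16; thirty-second = 1; thirty-second note = 1; dotted half = 24; thirty-second note = 1.
Sum: 6 + 16 + 1 + 1 + 24 + 1 = 49 thirty-second notes.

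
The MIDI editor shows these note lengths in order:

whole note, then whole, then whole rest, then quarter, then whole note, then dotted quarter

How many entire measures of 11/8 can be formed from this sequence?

One bar of 11/8 = 11 eighth notes.
Each duration in eighth notes: whole note = 8; whole = 8; whole rest = 8; quarter = 2; whole note = 8; dotted quarter = 3.
Sum: 8 + 8 + 8 + 2 + 8 + 3 = 37.
37 ÷ 11 = 3 complete bars with 4 left over.

3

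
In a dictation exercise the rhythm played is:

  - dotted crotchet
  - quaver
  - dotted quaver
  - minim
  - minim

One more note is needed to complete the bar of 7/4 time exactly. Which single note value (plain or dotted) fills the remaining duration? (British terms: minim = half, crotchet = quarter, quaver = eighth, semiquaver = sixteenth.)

The bar of 7/4 = 28 sixteenth notes.
Each duration in sixteenth notes: dotted crotchet = 6; quaver = 2; dotted quaver = 3; minim = 8; minim = 8.
Adding: 6 + 2 + 3 + 8 + 8 = 27.
Remaining: 28 − 27 = 1 sixteenth note, which is a sixteenth note.

sixteenth note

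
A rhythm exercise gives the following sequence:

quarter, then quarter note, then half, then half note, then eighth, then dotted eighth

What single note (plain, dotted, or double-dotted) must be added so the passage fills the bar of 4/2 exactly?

The bar of 4/2 = 32 sixteenth notes.
Convert each value to sixteenth notes: quarter = 4; quarter note = 4; half = 8; half note = 8; eighth = 2; dotted eighth = 3.
Sum: 4 + 4 + 8 + 8 + 2 + 3 = 29.
Remaining: 32 − 29 = 3 sixteenth notes, which is a dotted eighth note.

dotted eighth note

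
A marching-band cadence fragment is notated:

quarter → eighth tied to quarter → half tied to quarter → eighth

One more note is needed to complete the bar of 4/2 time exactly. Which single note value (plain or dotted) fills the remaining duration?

The bar of 4/2 = 16 eighth notes.
Each duration in eighth notes: quarter = 2; eighth tied to quarter (eighth + quarter) = 3; half tied to quarter (half + quarter) = 6; eighth = 1.
Adding: 2 + 3 + 6 + 1 = 12.
Remaining: 16 − 12 = 4 eighth notes, which is a half note.

half note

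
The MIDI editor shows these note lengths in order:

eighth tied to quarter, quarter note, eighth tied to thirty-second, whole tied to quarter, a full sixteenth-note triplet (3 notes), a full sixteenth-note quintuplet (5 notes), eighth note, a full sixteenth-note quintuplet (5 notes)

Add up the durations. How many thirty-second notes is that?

In thirty-second notes: eighth tied to quarter (eighth + quarter) = 12; quarter note = 8; eighth tied to thirty-second (eighth + thirty-second) = 5; whole tied to quarter (whole + quarter) = 40; a full sixteenth-note triplet (3 notes) (three triplet sixteenths span one eighth) = 4; a full sixteenth-note quintuplet (5 notes) (five quintuplet sixteenths span one quarter) = 8; eighth note = 4; a full sixteenth-note quintuplet (5 notes) (five quintuplet sixteenths span one quarter) = 8.
Adding: 12 + 8 + 5 + 40 + 4 + 8 + 4 + 8 = 89 thirty-second notes.

89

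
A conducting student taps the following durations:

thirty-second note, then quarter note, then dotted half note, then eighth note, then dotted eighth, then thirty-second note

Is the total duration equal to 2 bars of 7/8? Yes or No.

No

One bar of 7/8 = 28 thirty-second notes, so 2 bars = 56.
In thirty-second notes: thirty-second note = 1; quarter note = 8; dotted half note = 24; eighth note = 4; dotted eighth = 6; thirty-second note = 1.
Sum: 1 + 8 + 24 + 4 + 6 + 1 = 44.
44 falls short of 56, so the answer is No.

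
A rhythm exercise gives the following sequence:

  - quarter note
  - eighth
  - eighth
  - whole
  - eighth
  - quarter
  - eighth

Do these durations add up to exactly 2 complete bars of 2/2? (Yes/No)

Yes

One bar of 2/2 = 8 eighth notes, so 2 bars = 16.
Each duration in eighth notes: quarter note = 2; eighth = 1; eighth = 1; whole = 8; eighth = 1; quarter = 2; eighth = 1.
Adding: 2 + 1 + 1 + 8 + 1 + 2 + 1 = 16.
16 equals 16, so the answer is Yes.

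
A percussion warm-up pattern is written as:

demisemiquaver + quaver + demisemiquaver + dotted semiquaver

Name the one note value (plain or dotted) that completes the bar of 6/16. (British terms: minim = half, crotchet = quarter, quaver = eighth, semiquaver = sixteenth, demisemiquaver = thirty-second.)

The bar of 6/16 = 12 thirty-second notes.
Express everything in thirty-second notes: demisemiquaver = 1; quaver = 4; demisemiquaver = 1; dotted semiquaver = 3.
Adding: 1 + 4 + 1 + 3 = 9.
Remaining: 12 − 9 = 3 thirty-second notes, which is a dotted sixteenth note.

dotted sixteenth note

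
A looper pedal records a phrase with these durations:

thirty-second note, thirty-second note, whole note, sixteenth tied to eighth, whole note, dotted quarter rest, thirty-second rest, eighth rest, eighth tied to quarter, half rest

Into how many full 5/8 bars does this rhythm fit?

5

One bar of 5/8 = 20 thirty-second notes.
Each duration in thirty-second notes: thirty-second note = 1; thirty-second note = 1; whole note = 32; sixteenth tied to eighth (sixteenth + eighth) = 6; whole note = 32; dotted quarter rest = 12; thirty-second rest = 1; eighth rest = 4; eighth tied to quarter (eighth + quarter) = 12; half rest = 16.
Adding: 1 + 1 + 32 + 6 + 32 + 12 + 1 + 4 + 12 + 16 = 117.
117 ÷ 20 = 5 complete bars with 17 left over.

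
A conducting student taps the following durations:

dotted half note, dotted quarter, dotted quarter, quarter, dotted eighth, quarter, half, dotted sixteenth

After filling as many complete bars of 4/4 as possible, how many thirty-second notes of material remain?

One bar of 4/4 = 32 thirty-second notes.
Working in thirty-second notes: dotted half note = 24; dotted quarter = 12; dotted quarter = 12; quarter = 8; dotted eighth = 6; quarter = 8; half = 16; dotted sixteenth = 3.
Adding: 24 + 12 + 12 + 8 + 6 + 8 + 16 + 3 = 89.
89 ÷ 32 = 2 complete bars with 25 thirty-second notes remaining.

25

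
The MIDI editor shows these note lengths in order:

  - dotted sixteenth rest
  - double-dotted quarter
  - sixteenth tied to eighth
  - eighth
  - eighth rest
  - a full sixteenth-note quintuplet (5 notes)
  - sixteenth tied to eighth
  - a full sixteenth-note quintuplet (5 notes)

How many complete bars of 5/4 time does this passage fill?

1

One bar of 5/4 = 40 thirty-second notes.
Each duration in thirty-second notes: dotted sixteenth rest = 3; double-dotted quarter = 14; sixteenth tied to eighth (sixteenth + eighth) = 6; eighth = 4; eighth rest = 4; a full sixteenth-note quintuplet (5 notes) (five quintuplet sixteenths span one quarter) = 8; sixteenth tied to eighth (sixteenth + eighth) = 6; a full sixteenth-note quintuplet (5 notes) (five quintuplet sixteenths span one quarter) = 8.
Adding: 3 + 14 + 6 + 4 + 4 + 8 + 6 + 8 = 53.
53 ÷ 40 = 1 complete bar with 13 left over.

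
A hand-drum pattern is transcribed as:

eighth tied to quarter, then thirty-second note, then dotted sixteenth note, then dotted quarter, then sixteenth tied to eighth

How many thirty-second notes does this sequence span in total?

Working in thirty-second notes: eighth tied to quarter (eighth + quarter) = 12; thirty-second note = 1; dotted sixteenth note = 3; dotted quarter = 12; sixteenth tied to eighth (sixteenth + eighth) = 6.
Adding: 12 + 1 + 3 + 12 + 6 = 34 thirty-second notes.

34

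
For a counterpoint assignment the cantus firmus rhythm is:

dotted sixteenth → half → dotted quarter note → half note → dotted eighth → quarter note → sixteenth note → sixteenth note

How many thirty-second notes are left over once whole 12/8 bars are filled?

One bar of 12/8 = 48 thirty-second notes.
In thirty-second notes: dotted sixteenth = 3; half = 16; dotted quarter note = 12; half note = 16; dotted eighth = 6; quarter note = 8; sixteenth note = 2; sixteenth note = 2.
Adding: 3 + 16 + 12 + 16 + 6 + 8 + 2 + 2 = 65.
65 ÷ 48 = 1 complete bar with 17 thirty-second notes remaining.

17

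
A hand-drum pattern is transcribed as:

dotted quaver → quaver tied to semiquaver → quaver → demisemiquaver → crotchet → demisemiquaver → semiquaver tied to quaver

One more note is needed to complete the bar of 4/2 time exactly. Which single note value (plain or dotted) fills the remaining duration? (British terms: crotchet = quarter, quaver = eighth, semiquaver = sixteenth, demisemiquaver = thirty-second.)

whole note

The bar of 4/2 = 64 thirty-second notes.
In thirty-second notes: dotted quaver = 6; quaver tied to semiquaver (quaver + semiquaver) = 6; quaver = 4; demisemiquaver = 1; crotchet = 8; demisemiquaver = 1; semiquaver tied to quaver (semiquaver + quaver) = 6.
Total: 6 + 6 + 4 + 1 + 8 + 1 + 6 = 32.
Remaining: 64 − 32 = 32 thirty-second notes, which is a whole note.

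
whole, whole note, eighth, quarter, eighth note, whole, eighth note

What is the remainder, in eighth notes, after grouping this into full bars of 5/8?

4

One bar of 5/8 = 5 eighth notes.
Convert each value to eighth notes: whole = 8; whole note = 8; eighth = 1; quarter = 2; eighth note = 1; whole = 8; eighth note = 1.
Total: 8 + 8 + 1 + 2 + 1 + 8 + 1 = 29.
29 ÷ 5 = 5 complete bars with 4 eighth notes remaining.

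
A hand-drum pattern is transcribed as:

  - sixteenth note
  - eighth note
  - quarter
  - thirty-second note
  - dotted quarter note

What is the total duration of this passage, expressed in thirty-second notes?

Working in thirty-second notes: sixteenth note = 2; eighth note = 4; quarter = 8; thirty-second note = 1; dotted quarter note = 12.
Altogether 2 + 4 + 8 + 1 + 12 = 27 thirty-second notes.

27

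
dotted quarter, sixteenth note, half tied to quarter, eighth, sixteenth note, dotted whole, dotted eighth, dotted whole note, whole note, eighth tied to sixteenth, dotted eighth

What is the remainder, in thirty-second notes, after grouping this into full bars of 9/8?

One bar of 9/8 = 18 sixteenth notes.
Express everything in sixteenth notes: dotted quarter = 6; sixteenth note = 1; half tied to quarter (half + quarter) = 12; eighth = 2; sixteenth note = 1; dotted whole = 24; dotted eighth = 3; dotted whole note = 24; whole note = 16; eighth tied to sixteenth (eighth + sixteenth) = 3; dotted eighth = 3.
Total: 6 + 1 + 12 + 2 + 1 + 24 + 3 + 24 + 16 + 3 + 3 = 95.
95 ÷ 18 = 5 complete bars with 5 sixteenth notes remaining = 10 thirty-second notes.

10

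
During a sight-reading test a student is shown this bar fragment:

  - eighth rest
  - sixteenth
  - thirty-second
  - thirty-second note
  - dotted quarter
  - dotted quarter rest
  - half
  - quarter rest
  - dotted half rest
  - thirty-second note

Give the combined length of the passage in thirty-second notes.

Working in thirty-second notes: eighth rest = 4; sixteenth = 2; thirty-second = 1; thirty-second note = 1; dotted quarter = 12; dotted quarter rest = 12; half = 16; quarter rest = 8; dotted half rest = 24; thirty-second note = 1.
Adding: 4 + 2 + 1 + 1 + 12 + 12 + 16 + 8 + 24 + 1 = 81 thirty-second notes.

81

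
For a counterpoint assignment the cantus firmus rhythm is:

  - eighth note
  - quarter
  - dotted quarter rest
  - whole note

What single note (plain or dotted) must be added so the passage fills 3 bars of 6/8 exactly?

3 bars of 6/8 = 18 eighth notes.
Convert each value to eighth notes: eighth note = 1; quarter = 2; dotted quarter rest = 3; whole note = 8.
Adding: 1 + 2 + 3 + 8 = 14.
Remaining: 18 − 14 = 4 eighth notes, which is a half note.

half note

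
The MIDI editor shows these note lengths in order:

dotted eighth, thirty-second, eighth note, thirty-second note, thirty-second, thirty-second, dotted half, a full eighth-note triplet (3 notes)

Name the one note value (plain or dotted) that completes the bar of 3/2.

The bar of 3/2 = 48 thirty-second notes.
Convert each value to thirty-second notes: dotted eighth = 6; thirty-second = 1; eighth note = 4; thirty-second note = 1; thirty-second = 1; thirty-second = 1; dotted half = 24; a full eighth-note triplet (3 notes) (three triplet eighths span one quarter) = 8.
Adding: 6 + 1 + 4 + 1 + 1 + 1 + 24 + 8 = 46.
Remaining: 48 − 46 = 2 thirty-second notes, which is a sixteenth note.

sixteenth note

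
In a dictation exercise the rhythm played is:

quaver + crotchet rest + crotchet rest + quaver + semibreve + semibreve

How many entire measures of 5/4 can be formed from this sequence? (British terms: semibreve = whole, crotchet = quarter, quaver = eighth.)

2

One bar of 5/4 = 10 eighth notes.
Convert each value to eighth notes: quaver = 1; crotchet rest = 2; crotchet rest = 2; quaver = 1; semibreve = 8; semibreve = 8.
Total: 1 + 2 + 2 + 1 + 8 + 8 = 22.
22 ÷ 10 = 2 complete bars with 2 left over.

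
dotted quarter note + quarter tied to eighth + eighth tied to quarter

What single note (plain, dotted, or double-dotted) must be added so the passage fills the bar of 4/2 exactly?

double-dotted half note

The bar of 4/2 = 16 eighth notes.
Each duration in eighth notes: dotted quarter note = 3; quarter tied to eighth (quarter + eighth) = 3; eighth tied to quarter (eighth + quarter) = 3.
Total: 3 + 3 + 3 = 9.
Remaining: 16 − 9 = 7 eighth notes, which is a double-dotted half note.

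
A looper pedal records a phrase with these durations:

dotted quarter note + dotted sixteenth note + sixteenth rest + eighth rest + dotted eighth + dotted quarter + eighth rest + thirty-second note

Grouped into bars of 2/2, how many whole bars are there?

1

One bar of 2/2 = 32 thirty-second notes.
Express everything in thirty-second notes: dotted quarter note = 12; dotted sixteenth note = 3; sixteenth rest = 2; eighth rest = 4; dotted eighth = 6; dotted quarter = 12; eighth rest = 4; thirty-second note = 1.
Adding: 12 + 3 + 2 + 4 + 6 + 12 + 4 + 1 = 44.
44 ÷ 32 = 1 complete bar with 12 left over.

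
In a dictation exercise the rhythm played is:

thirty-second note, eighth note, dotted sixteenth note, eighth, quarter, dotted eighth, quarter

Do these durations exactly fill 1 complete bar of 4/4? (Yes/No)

No

One bar of 4/4 = 32 thirty-second notes.
Each duration in thirty-second notes: thirty-second note = 1; eighth note = 4; dotted sixteenth note = 3; eighth = 4; quarter = 8; dotted eighth = 6; quarter = 8.
Adding: 1 + 4 + 3 + 4 + 8 + 6 + 8 = 34.
34 exceeds 32, so the answer is No.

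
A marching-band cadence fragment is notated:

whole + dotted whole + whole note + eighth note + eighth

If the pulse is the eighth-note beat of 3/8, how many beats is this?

One eighth-note beat = 2 sixteenth notes.
In sixteenth notes: whole = 16; dotted whole = 24; whole note = 16; eighth note = 2; eighth = 2.
Altogether 16 + 24 + 16 + 2 + 2 = 60.
60 ÷ 2 = 30 beats.

30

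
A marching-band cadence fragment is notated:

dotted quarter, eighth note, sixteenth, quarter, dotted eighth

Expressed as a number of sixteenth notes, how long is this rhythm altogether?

16

Convert each value to sixteenth notes: dotted quarter = 6; eighth note = 2; sixteenth = 1; quarter = 4; dotted eighth = 3.
Altogether 6 + 2 + 1 + 4 + 3 = 16 sixteenth notes.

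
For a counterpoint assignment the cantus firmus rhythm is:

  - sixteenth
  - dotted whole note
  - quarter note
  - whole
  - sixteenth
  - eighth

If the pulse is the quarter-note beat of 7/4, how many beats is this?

One quarter-note beat = 4 sixteenth notes.
In sixteenth notes: sixteenth = 1; dotted whole note = 24; quarter note = 4; whole = 16; sixteenth = 1; eighth = 2.
Sum: 1 + 24 + 4 + 16 + 1 + 2 = 48.
48 ÷ 4 = 12 beats.

12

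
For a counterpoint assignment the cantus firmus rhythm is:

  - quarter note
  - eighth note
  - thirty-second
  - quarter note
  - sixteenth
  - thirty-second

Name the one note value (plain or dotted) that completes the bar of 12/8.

dotted half note

The bar of 12/8 = 48 thirty-second notes.
Convert each value to thirty-second notes: quarter note = 8; eighth note = 4; thirty-second = 1; quarter note = 8; sixteenth = 2; thirty-second = 1.
Sum: 8 + 4 + 1 + 8 + 2 + 1 = 24.
Remaining: 48 − 24 = 24 thirty-second notes, which is a dotted half note.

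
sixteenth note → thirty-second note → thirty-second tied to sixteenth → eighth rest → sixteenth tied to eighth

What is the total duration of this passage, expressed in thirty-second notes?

Working in thirty-second notes: sixteenth note = 2; thirty-second note = 1; thirty-second tied to sixteenth (thirty-second + sixteenth) = 3; eighth rest = 4; sixteenth tied to eighth (sixteenth + eighth) = 6.
Total: 2 + 1 + 3 + 4 + 6 = 16 thirty-second notes.

16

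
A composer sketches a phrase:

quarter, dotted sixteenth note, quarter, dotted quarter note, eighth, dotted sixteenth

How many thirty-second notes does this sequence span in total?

Convert each value to thirty-second notes: quarter = 8; dotted sixteenth note = 3; quarter = 8; dotted quarter note = 12; eighth = 4; dotted sixteenth = 3.
Sum: 8 + 3 + 8 + 12 + 4 + 3 = 38 thirty-second notes.

38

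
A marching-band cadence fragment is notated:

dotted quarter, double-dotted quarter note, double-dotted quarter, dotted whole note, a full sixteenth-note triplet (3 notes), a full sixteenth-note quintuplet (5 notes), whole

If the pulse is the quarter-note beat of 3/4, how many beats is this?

One quarter-note beat = 4 sixteenth notes.
In sixteenth notes: dotted quarter = 6; double-dotted quarter note = 7; double-dotted quarter = 7; dotted whole note = 24; a full sixteenth-note triplet (3 notes) (three triplet sixteenths span one eighth) = 2; a full sixteenth-note quintuplet (5 notes) (five quintuplet sixteenths span one quarter) = 4; whole = 16.
Altogether 6 + 7 + 7 + 24 + 2 + 4 + 16 = 66.
66 ÷ 4 = 16.5 beats.

16.5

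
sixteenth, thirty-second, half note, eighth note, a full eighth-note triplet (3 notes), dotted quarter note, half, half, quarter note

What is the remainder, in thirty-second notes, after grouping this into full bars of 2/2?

One bar of 2/2 = 32 thirty-second notes.
Convert each value to thirty-second notes: sixteenth = 2; thirty-second = 1; half note = 16; eighth note = 4; a full eighth-note triplet (3 notes) (three triplet eighths span one quarter) = 8; dotted quarter note = 12; half = 16; half = 16; quarter note = 8.
Adding: 2 + 1 + 16 + 4 + 8 + 12 + 16 + 16 + 8 = 83.
83 ÷ 32 = 2 complete bars with 19 thirty-second notes remaining.

19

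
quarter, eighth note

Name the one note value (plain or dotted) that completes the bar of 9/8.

dotted half note

The bar of 9/8 = 9 eighth notes.
In eighth notes: quarter = 2; eighth note = 1.
Adding: 2 + 1 = 3.
Remaining: 9 − 3 = 6 eighth notes, which is a dotted half note.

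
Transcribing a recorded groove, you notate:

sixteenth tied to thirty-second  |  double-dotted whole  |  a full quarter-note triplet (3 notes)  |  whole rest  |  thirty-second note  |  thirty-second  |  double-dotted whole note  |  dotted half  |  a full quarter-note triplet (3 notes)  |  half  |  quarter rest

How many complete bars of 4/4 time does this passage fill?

One bar of 4/4 = 32 thirty-second notes.
Each duration in thirty-second notes: sixteenth tied to thirty-second (sixteenth + thirty-second) = 3; double-dotted whole = 56; a full quarter-note triplet (3 notes) (three triplet quarters span one half) = 16; whole rest = 32; thirty-second note = 1; thirty-second = 1; double-dotted whole note = 56; dotted half = 24; a full quarter-note triplet (3 notes) (three triplet quarters span one half) = 16; half = 16; quarter rest = 8.
Total: 3 + 56 + 16 + 32 + 1 + 1 + 56 + 24 + 16 + 16 + 8 = 229.
229 ÷ 32 = 7 complete bars with 5 left over.

7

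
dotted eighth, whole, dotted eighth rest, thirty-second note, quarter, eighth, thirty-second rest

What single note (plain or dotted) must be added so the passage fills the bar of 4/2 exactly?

dotted eighth note

The bar of 4/2 = 64 thirty-second notes.
Working in thirty-second notes: dotted eighth = 6; whole = 32; dotted eighth rest = 6; thirty-second note = 1; quarter = 8; eighth = 4; thirty-second rest = 1.
Adding: 6 + 32 + 6 + 1 + 8 + 4 + 1 = 58.
Remaining: 64 − 58 = 6 thirty-second notes, which is a dotted eighth note.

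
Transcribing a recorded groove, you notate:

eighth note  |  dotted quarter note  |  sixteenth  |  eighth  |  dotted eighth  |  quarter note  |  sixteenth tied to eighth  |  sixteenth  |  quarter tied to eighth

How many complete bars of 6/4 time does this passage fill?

1

One bar of 6/4 = 24 sixteenth notes.
Convert each value to sixteenth notes: eighth note = 2; dotted quarter note = 6; sixteenth = 1; eighth = 2; dotted eighth = 3; quarter note = 4; sixteenth tied to eighth (sixteenth + eighth) = 3; sixteenth = 1; quarter tied to eighth (quarter + eighth) = 6.
Adding: 2 + 6 + 1 + 2 + 3 + 4 + 3 + 1 + 6 = 28.
28 ÷ 24 = 1 complete bar with 4 left over.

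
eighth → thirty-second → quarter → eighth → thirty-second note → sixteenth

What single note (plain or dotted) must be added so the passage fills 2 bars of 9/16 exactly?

half note

2 bars of 9/16 = 36 thirty-second notes.
Convert each value to thirty-second notes: eighth = 4; thirty-second = 1; quarter = 8; eighth = 4; thirty-second note = 1; sixteenth = 2.
Sum: 4 + 1 + 8 + 4 + 1 + 2 = 20.
Remaining: 36 − 20 = 16 thirty-second notes, which is a half note.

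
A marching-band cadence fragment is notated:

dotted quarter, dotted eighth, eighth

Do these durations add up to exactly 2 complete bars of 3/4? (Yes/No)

No

One bar of 3/4 = 12 sixteenth notes, so 2 bars = 24.
Express everything in sixteenth notes: dotted quarter = 6; dotted eighth = 3; eighth = 2.
Sum: 6 + 3 + 2 = 11.
11 falls short of 24, so the answer is No.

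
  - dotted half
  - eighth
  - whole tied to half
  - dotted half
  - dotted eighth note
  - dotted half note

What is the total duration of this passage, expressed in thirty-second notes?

Express everything in thirty-second notes: dotted half = 24; eighth = 4; whole tied to half (whole + half) = 48; dotted half = 24; dotted eighth note = 6; dotted half note = 24.
Altogether 24 + 4 + 48 + 24 + 6 + 24 = 130 thirty-second notes.

130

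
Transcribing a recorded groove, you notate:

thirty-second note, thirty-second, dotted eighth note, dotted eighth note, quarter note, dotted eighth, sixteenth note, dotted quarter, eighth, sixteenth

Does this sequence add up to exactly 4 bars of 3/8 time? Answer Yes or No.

Yes

One bar of 3/8 = 12 thirty-second notes, so 4 bars = 48.
In thirty-second notes: thirty-second note = 1; thirty-second = 1; dotted eighth note = 6; dotted eighth note = 6; quarter note = 8; dotted eighth = 6; sixteenth note = 2; dotted quarter = 12; eighth = 4; sixteenth = 2.
Adding: 1 + 1 + 6 + 6 + 8 + 6 + 2 + 12 + 4 + 2 = 48.
48 equals 48, so the answer is Yes.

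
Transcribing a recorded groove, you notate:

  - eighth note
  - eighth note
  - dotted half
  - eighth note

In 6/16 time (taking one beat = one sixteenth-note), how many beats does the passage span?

One sixteenth-note beat = 2 thirty-second notes.
Convert each value to thirty-second notes: eighth note = 4; eighth note = 4; dotted half = 24; eighth note = 4.
Adding: 4 + 4 + 24 + 4 = 36.
36 ÷ 2 = 18 beats.

18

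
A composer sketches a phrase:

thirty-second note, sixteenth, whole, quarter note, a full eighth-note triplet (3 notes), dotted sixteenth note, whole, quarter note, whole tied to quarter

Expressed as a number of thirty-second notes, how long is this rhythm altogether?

Each duration in thirty-second notes: thirty-second note = 1; sixteenth = 2; whole = 32; quarter note = 8; a full eighth-note triplet (3 notes) (three triplet eighths span one quarter) = 8; dotted sixteenth note = 3; whole = 32; quarter note = 8; whole tied to quarter (whole + quarter) = 40.
Total: 1 + 2 + 32 + 8 + 8 + 3 + 32 + 8 + 40 = 134 thirty-second notes.

134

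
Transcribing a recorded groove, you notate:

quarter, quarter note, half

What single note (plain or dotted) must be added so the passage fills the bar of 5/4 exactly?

The bar of 5/4 = 5 quarter notes.
Express everything in quarter notes: quarter = 1; quarter note = 1; half = 2.
Altogether 1 + 1 + 2 = 4.
Remaining: 5 − 4 = 1 quarter note, which is a quarter note.

quarter note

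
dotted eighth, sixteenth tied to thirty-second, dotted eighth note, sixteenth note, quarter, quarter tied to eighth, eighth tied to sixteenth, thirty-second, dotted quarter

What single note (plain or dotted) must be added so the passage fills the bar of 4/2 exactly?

The bar of 4/2 = 64 thirty-second notes.
Each duration in thirty-second notes: dotted eighth = 6; sixteenth tied to thirty-second (sixteenth + thirty-second) = 3; dotted eighth note = 6; sixteenth note = 2; quarter = 8; quarter tied to eighth (quarter + eighth) = 12; eighth tied to sixteenth (eighth + sixteenth) = 6; thirty-second = 1; dotted quarter = 12.
Total: 6 + 3 + 6 + 2 + 8 + 12 + 6 + 1 + 12 = 56.
Remaining: 64 − 56 = 8 thirty-second notes, which is a quarter note.

quarter note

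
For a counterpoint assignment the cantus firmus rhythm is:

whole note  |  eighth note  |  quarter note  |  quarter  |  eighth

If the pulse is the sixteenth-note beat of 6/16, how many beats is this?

28

One sixteenth-note beat = 2 thirty-second notes.
Express everything in thirty-second notes: whole note = 32; eighth note = 4; quarter note = 8; quarter = 8; eighth = 4.
Sum: 32 + 4 + 8 + 8 + 4 = 56.
56 ÷ 2 = 28 beats.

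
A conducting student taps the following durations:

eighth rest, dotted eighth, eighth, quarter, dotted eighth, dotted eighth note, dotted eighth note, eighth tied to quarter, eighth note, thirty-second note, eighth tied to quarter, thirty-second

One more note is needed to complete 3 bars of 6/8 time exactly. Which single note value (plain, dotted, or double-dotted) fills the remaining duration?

3 bars of 6/8 = 72 thirty-second notes.
Each duration in thirty-second notes: eighth rest = 4; dotted eighth = 6; eighth = 4; quarter = 8; dotted eighth = 6; dotted eighth note = 6; dotted eighth note = 6; eighth tied to quarter (eighth + quarter) = 12; eighth note = 4; thirty-second note = 1; eighth tied to quarter (eighth + quarter) = 12; thirty-second = 1.
Altogether 4 + 6 + 4 + 8 + 6 + 6 + 6 + 12 + 4 + 1 + 12 + 1 = 70.
Remaining: 72 − 70 = 2 thirty-second notes, which is a sixteenth note.

sixteenth note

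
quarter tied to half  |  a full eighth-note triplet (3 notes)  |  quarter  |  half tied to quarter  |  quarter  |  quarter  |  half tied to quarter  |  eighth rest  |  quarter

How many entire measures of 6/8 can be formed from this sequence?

4

One bar of 6/8 = 6 eighth notes.
Express everything in eighth notes: quarter tied to half (quarter + half) = 6; a full eighth-note triplet (3 notes) (three triplet eighths span one quarter) = 2; quarter = 2; half tied to quarter (half + quarter) = 6; quarter = 2; quarter = 2; half tied to quarter (half + quarter) = 6; eighth rest = 1; quarter = 2.
Sum: 6 + 2 + 2 + 6 + 2 + 2 + 6 + 1 + 2 = 29.
29 ÷ 6 = 4 complete bars with 5 left over.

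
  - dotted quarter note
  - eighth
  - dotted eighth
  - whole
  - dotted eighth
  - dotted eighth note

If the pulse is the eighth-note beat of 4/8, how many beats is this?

One eighth-note beat = 2 sixteenth notes.
Working in sixteenth notes: dotted quarter note = 6; eighth = 2; dotted eighth = 3; whole = 16; dotted eighth = 3; dotted eighth note = 3.
Total: 6 + 2 + 3 + 16 + 3 + 3 = 33.
33 ÷ 2 = 16.5 beats.

16.5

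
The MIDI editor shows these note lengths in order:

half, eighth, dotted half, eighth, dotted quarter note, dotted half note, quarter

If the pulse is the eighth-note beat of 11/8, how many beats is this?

One eighth-note beat = 2 sixteenth notes.
Working in sixteenth notes: half = 8; eighth = 2; dotted half = 12; eighth = 2; dotted quarter note = 6; dotted half note = 12; quarter = 4.
Adding: 8 + 2 + 12 + 2 + 6 + 12 + 4 = 46.
46 ÷ 2 = 23 beats.

23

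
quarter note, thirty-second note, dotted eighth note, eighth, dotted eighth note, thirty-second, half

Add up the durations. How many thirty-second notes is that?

Express everything in thirty-second notes: quarter note = 8; thirty-second note = 1; dotted eighth note = 6; eighth = 4; dotted eighth note = 6; thirty-second = 1; half = 16.
Sum: 8 + 1 + 6 + 4 + 6 + 1 + 16 = 42 thirty-second notes.

42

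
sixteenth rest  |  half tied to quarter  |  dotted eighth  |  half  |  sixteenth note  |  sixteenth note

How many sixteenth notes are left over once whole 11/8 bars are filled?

4

One bar of 11/8 = 22 sixteenth notes.
Working in sixteenth notes: sixteenth rest = 1; half tied to quarter (half + quarter) = 12; dotted eighth = 3; half = 8; sixteenth note = 1; sixteenth note = 1.
Adding: 1 + 12 + 3 + 8 + 1 + 1 = 26.
26 ÷ 22 = 1 complete bar with 4 sixteenth notes remaining.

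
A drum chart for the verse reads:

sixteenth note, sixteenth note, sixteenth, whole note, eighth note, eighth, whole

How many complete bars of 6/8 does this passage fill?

One bar of 6/8 = 12 sixteenth notes.
Convert each value to sixteenth notes: sixteenth note = 1; sixteenth note = 1; sixteenth = 1; whole note = 16; eighth note = 2; eighth = 2; whole = 16.
Adding: 1 + 1 + 1 + 16 + 2 + 2 + 16 = 39.
39 ÷ 12 = 3 complete bars with 3 left over.

3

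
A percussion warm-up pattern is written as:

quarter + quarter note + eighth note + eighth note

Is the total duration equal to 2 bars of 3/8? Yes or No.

Yes

One bar of 3/8 = 3 eighth notes, so 2 bars = 6.
Each duration in eighth notes: quarter = 2; quarter note = 2; eighth note = 1; eighth note = 1.
Altogether 2 + 2 + 1 + 1 = 6.
6 equals 6, so the answer is Yes.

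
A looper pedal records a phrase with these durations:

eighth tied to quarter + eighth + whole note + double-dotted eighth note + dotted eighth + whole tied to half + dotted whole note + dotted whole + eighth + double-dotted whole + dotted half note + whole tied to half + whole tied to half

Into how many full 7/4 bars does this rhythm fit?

6

One bar of 7/4 = 56 thirty-second notes.
Working in thirty-second notes: eighth tied to quarter (eighth + quarter) = 12; eighth = 4; whole note = 32; double-dotted eighth note = 7; dotted eighth = 6; whole tied to half (whole + half) = 48; dotted whole note = 48; dotted whole = 48; eighth = 4; double-dotted whole = 56; dotted half note = 24; whole tied to half (whole + half) = 48; whole tied to half (whole + half) = 48.
Total: 12 + 4 + 32 + 7 + 6 + 48 + 48 + 48 + 4 + 56 + 24 + 48 + 48 = 385.
385 ÷ 56 = 6 complete bars with 49 left over.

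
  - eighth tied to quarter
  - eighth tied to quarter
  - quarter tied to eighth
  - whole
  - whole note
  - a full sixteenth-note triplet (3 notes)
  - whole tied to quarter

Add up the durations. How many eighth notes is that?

36

Express everything in eighth notes: eighth tied to quarter (eighth + quarter) = 3; eighth tied to quarter (eighth + quarter) = 3; quarter tied to eighth (quarter + eighth) = 3; whole = 8; whole note = 8; a full sixteenth-note triplet (3 notes) (three triplet sixteenths span one eighth) = 1; whole tied to quarter (whole + quarter) = 10.
Sum: 3 + 3 + 3 + 8 + 8 + 1 + 10 = 36 eighth notes.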